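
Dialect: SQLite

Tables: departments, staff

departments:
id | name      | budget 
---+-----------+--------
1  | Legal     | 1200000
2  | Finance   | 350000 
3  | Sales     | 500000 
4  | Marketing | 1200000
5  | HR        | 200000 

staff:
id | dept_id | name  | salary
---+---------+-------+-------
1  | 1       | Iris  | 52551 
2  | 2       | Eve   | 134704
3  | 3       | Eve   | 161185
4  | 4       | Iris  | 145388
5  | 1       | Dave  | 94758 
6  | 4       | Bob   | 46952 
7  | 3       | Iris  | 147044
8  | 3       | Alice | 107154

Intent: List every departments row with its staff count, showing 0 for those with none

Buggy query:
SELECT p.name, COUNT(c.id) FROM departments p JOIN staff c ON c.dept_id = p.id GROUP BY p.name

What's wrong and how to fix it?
Bug: INNER JOIN drops departments rows that have no matching staff rows

Fix: Switch to LEFT JOIN to retain unmatched parent rows

Corrected query:
SELECT p.name, COUNT(c.id) FROM departments p LEFT JOIN staff c ON c.dept_id = p.id GROUP BY p.name

Result:
name      | COUNT(c.id)
----------+------------
Finance   | 1          
HR        | 0          
Legal     | 2          
Marketing | 2          
Sales     | 3          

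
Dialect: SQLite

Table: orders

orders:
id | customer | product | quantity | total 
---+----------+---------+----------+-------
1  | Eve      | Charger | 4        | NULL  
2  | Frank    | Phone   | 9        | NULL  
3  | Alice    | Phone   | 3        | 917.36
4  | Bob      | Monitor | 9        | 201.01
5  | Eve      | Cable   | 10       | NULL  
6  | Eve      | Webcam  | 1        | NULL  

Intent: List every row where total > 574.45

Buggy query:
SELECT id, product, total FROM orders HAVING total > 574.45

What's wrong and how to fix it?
Bug: This is a non-aggregate query (no GROUP BY, no aggregates), so in SQLite the HAVING clause is invalid here; a row-level condition belongs in WHERE

Fix: Replace HAVING with WHERE since the condition applies to individual rows

Corrected query:
SELECT id, product, total FROM orders WHERE total > 574.45

Result:
id | product | total 
---+---------+-------
3  | Phone   | 917.36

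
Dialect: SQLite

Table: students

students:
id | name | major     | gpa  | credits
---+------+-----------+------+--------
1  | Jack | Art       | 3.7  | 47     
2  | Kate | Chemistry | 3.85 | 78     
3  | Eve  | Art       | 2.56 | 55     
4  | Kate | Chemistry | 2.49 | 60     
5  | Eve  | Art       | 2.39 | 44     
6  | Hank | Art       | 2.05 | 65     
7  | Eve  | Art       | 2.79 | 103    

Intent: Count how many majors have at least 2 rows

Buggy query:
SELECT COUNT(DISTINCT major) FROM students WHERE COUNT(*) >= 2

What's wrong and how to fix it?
Bug: WHERE filters individual rows, not groups, so a group-level COUNT is invalid there

Fix: Use a subquery that GROUPs and filters with HAVING, then count its rows

Corrected query:
SELECT COUNT(*) FROM (SELECT major FROM students GROUP BY major HAVING COUNT(*) >= 2)

Result:
COUNT(*)
--------
2       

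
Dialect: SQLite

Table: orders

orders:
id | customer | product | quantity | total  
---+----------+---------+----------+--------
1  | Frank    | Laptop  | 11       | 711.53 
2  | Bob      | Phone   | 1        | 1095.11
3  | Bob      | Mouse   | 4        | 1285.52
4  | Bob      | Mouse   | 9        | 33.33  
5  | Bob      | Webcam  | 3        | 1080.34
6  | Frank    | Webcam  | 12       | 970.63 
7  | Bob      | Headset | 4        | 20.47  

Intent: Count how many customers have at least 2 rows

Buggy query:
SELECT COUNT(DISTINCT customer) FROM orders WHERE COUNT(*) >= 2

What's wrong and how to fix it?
Bug: WHERE filters individual rows, not groups, so a group-level COUNT is invalid there

Fix: Use a subquery that GROUPs and filters with HAVING, then count its rows

Corrected query:
SELECT COUNT(*) FROM (SELECT customer FROM orders GROUP BY customer HAVING COUNT(*) >= 2)

Result:
COUNT(*)
--------
2       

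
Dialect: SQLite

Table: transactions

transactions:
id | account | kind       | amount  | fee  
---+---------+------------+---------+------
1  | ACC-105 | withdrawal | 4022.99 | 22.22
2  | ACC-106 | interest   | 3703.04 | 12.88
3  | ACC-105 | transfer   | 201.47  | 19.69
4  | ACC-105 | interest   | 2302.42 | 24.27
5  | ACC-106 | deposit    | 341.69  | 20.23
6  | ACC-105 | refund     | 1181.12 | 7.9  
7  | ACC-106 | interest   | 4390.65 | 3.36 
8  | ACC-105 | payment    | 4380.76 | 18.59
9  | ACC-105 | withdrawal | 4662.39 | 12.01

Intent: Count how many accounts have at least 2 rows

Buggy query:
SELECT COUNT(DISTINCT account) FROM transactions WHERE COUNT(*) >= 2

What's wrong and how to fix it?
Bug: WHERE filters individual rows, not groups, so a group-level COUNT is invalid there

Fix: Use a subquery that GROUPs and filters with HAVING, then count its rows

Corrected query:
SELECT COUNT(*) FROM (SELECT account FROM transactions GROUP BY account HAVING COUNT(*) >= 2)

Result:
COUNT(*)
--------
2       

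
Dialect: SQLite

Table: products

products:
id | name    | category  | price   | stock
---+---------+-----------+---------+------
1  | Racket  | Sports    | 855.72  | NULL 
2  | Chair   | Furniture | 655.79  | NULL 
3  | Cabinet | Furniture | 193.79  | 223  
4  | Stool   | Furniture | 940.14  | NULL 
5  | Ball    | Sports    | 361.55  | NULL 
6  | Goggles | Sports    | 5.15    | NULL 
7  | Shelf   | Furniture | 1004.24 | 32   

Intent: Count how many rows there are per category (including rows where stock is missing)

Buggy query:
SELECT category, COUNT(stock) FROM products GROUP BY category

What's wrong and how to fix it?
Bug: COUNT(column) counts non-NULL values only; rows with NULL stock aren't counted

Fix: Use COUNT(*) to count all rows regardless of NULL

Corrected query:
SELECT category, COUNT(*) FROM products GROUP BY category

Result:
category  | COUNT(*)
----------+---------
Furniture | 4       
Sports    | 3       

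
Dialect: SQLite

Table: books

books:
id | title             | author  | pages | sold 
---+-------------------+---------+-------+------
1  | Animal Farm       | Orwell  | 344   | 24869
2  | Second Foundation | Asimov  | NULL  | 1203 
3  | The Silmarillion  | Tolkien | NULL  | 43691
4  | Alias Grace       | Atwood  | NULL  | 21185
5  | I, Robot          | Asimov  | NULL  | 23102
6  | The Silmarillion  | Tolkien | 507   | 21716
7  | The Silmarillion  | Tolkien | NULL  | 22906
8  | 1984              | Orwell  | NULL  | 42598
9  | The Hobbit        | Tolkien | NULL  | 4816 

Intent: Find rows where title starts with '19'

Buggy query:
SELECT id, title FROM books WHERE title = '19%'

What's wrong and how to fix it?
Bug: Wildcards only work with LIKE; '=' treats '%' as a literal character

Fix: Replace '=' with LIKE so '19%' is treated as a pattern

Corrected query:
SELECT id, title FROM books WHERE title LIKE '19%'

Result:
id | title
---+------
8  | 1984 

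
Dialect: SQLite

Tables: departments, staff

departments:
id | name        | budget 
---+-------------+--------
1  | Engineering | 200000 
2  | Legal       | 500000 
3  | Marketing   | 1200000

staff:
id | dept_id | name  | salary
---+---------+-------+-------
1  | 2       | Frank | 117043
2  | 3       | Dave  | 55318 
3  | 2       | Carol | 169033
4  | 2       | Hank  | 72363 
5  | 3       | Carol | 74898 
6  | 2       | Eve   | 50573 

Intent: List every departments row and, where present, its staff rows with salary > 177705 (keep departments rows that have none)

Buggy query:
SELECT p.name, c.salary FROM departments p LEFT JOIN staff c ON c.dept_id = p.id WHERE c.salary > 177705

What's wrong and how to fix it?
Bug: A WHERE condition on the right-hand table after LEFT JOIN drops unmatched parents

Fix: Move the right-table condition into the ON clause so unmatched parents are kept

Corrected query:
SELECT p.name, c.salary FROM departments p LEFT JOIN staff c ON c.dept_id = p.id AND c.salary > 177705

Result:
name        | salary
------------+-------
Engineering | NULL  
Legal       | NULL  
Marketing   | NULL  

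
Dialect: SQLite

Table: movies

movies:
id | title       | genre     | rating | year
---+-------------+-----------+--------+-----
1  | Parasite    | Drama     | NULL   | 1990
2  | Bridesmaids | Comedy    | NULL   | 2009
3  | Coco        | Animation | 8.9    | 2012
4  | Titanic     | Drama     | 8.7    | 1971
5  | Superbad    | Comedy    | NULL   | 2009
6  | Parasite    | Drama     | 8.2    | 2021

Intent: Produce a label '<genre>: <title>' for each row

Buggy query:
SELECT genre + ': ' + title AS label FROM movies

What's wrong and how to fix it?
Bug: SQLite uses || for string concatenation; + coerces text to numbers (yielding 0)

Fix: Use the || operator for string concatenation

Corrected query:
SELECT genre || ': ' || title AS label FROM movies

Result:
label              
-------------------
Drama: Parasite    
Comedy: Bridesmaids
Animation: Coco    
Drama: Titanic     
Comedy: Superbad   
Drama: Parasite    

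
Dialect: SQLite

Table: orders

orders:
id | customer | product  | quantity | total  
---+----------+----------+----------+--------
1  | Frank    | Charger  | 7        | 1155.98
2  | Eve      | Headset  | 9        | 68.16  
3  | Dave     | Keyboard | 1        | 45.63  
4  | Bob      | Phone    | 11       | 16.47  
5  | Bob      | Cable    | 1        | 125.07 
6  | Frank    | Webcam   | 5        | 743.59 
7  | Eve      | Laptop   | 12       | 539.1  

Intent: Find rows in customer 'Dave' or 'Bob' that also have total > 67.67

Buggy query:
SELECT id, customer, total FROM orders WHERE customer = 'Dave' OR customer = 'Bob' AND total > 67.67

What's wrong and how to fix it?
Bug: Without parentheses, AND is evaluated before OR, so the total filter only applies to the 'Bob' branch

Fix: Group the OR with parentheses (or use IN), then AND the threshold

Corrected query:
SELECT id, customer, total FROM orders WHERE (customer = 'Dave' OR customer = 'Bob') AND total > 67.67

Result:
id | customer | total 
---+----------+-------
5  | Bob      | 125.07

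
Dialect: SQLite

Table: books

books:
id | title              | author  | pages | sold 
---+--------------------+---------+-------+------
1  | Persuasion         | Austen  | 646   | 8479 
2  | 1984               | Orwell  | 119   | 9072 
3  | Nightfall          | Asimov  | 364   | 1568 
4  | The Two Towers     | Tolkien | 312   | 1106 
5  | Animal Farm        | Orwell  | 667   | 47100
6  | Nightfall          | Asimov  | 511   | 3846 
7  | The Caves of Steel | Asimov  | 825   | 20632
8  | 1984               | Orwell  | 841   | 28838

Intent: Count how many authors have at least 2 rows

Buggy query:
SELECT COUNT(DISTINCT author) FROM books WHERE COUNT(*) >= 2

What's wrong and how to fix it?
Bug: COUNT(*) cannot appear in WHERE; the per-group count doesn't exist yet

Fix: Use a subquery that GROUPs and filters with HAVING, then count its rows

Corrected query:
SELECT COUNT(*) FROM (SELECT author FROM books GROUP BY author HAVING COUNT(*) >= 2)

Result:
COUNT(*)
--------
2       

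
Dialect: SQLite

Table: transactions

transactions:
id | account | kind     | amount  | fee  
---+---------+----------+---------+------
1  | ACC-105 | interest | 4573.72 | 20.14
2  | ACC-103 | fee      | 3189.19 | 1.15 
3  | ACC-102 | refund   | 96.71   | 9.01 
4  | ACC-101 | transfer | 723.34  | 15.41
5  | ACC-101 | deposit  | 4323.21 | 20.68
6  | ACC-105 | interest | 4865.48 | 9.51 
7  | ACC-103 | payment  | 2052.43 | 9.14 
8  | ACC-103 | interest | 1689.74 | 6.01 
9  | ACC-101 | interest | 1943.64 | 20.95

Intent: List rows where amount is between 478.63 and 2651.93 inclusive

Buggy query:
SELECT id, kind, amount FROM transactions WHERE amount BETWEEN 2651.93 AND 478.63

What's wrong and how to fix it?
Bug: The bounds are reversed; BETWEEN a AND b requires a <= b to match anything

Fix: Write BETWEEN 478.63 AND 2651.93

Corrected query:
SELECT id, kind, amount FROM transactions WHERE amount BETWEEN 478.63 AND 2651.93

Result:
id | kind     | amount 
---+----------+--------
4  | transfer | 723.34 
7  | payment  | 2052.43
8  | interest | 1689.74
9  | interest | 1943.64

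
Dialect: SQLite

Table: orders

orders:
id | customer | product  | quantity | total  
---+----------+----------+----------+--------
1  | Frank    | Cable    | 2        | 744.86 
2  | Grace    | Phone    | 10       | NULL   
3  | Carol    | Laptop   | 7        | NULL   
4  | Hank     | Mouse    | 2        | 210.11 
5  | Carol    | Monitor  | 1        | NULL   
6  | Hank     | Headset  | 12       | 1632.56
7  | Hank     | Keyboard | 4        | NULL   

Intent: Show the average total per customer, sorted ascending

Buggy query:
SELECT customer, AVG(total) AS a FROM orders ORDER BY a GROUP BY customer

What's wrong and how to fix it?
Bug: ORDER BY appears before GROUP BY; SQL clause order requires GROUP BY first

Fix: Reorder: SELECT … FROM … GROUP BY … ORDER BY …

Corrected query:
SELECT customer, AVG(total) AS a FROM orders GROUP BY customer ORDER BY a

Result:
customer | a      
---------+--------
Carol    | NULL   
Grace    | NULL   
Frank    | 744.86 
Hank     | 921.335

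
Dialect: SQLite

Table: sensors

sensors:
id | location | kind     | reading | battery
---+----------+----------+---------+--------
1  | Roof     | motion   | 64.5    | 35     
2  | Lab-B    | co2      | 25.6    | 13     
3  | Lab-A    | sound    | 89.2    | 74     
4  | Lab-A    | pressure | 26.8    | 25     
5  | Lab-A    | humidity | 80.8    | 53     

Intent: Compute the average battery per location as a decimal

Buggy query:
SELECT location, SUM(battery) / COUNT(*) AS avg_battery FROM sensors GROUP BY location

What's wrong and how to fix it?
Bug: SUM(battery) and COUNT(*) are both integers; the division truncates the fractional part

Fix: Multiply by 1.0 (or CAST to REAL) to force floating-point division

Corrected query:
SELECT location, SUM(battery) * 1.0 / COUNT(*) AS avg_battery FROM sensors GROUP BY location

Result:
location | avg_battery
---------+------------
Lab-A    | 50.666667  
Lab-B    | 13         
Roof     | 35         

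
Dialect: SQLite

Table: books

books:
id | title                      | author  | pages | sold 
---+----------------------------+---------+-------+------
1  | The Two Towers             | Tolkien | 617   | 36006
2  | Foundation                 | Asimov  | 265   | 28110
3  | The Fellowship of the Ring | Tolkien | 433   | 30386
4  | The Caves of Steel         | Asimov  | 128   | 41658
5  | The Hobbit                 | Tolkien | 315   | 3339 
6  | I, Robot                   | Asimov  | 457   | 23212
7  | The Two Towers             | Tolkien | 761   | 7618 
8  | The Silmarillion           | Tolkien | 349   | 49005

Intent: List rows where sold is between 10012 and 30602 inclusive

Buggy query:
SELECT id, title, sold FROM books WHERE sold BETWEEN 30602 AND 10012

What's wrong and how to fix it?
Bug: The bounds are reversed; BETWEEN a AND b requires a <= b to match anything

Fix: Swap the bounds so the smaller value comes first

Corrected query:
SELECT id, title, sold FROM books WHERE sold BETWEEN 10012 AND 30602

Result:
id | title                      | sold 
---+----------------------------+------
2  | Foundation                 | 28110
3  | The Fellowship of the Ring | 30386
6  | I, Robot                   | 23212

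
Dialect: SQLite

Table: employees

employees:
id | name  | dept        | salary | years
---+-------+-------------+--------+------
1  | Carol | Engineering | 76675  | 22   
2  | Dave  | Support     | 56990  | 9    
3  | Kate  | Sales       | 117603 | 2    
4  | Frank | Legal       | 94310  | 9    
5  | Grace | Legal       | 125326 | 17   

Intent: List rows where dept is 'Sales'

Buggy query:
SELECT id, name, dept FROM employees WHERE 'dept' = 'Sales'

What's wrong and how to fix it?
Bug: Single quotes denote string literals in SQL; the column name is being compared as a constant string

Fix: Reference the column as dept without single quotes

Corrected query:
SELECT id, name, dept FROM employees WHERE dept = 'Sales'

Result:
id | name | dept 
---+------+------
3  | Kate | Sales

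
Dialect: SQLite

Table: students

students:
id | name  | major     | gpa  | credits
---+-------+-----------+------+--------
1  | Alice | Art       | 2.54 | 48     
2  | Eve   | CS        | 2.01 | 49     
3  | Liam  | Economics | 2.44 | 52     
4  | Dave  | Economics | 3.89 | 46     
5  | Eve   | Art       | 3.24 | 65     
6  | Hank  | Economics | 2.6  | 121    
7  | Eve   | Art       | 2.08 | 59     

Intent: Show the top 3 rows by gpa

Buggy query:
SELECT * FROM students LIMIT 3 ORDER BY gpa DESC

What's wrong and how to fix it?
Bug: LIMIT must come after ORDER BY

Fix: Sort with ORDER BY, then apply LIMIT

Corrected query:
SELECT * FROM students ORDER BY gpa DESC LIMIT 3

Result:
id | name | major     | gpa  | credits
---+------+-----------+------+--------
4  | Dave | Economics | 3.89 | 46     
5  | Eve  | Art       | 3.24 | 65     
6  | Hank | Economics | 2.6  | 121    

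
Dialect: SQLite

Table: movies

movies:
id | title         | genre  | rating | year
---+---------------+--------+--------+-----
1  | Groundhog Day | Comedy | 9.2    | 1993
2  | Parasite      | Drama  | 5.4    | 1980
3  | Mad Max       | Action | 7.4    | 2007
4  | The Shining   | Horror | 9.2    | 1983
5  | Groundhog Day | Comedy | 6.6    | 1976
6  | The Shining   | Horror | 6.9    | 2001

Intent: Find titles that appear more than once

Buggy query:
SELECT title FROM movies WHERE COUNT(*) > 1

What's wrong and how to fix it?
Bug: WHERE can't reference COUNT(*); aggregates are computed after WHERE

Fix: GROUP BY title, then filter groups with HAVING COUNT(*) > 1

Corrected query:
SELECT title FROM movies GROUP BY title HAVING COUNT(*) > 1

Result:
title        
-------------
Groundhog Day
The Shining  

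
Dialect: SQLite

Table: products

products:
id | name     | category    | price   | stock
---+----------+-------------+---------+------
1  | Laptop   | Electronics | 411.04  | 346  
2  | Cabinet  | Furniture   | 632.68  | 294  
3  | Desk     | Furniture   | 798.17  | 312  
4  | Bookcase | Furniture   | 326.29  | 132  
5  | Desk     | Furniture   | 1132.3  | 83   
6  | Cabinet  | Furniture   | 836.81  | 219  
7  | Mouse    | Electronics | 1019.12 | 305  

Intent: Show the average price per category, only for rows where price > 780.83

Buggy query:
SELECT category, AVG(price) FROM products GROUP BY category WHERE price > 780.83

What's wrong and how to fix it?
Bug: Row-level WHERE must come before GROUP BY in the clause order

Fix: Place WHERE between FROM and GROUP BY

Corrected query:
SELECT category, AVG(price) FROM products WHERE price > 780.83 GROUP BY category

Result:
category    | AVG(price)
------------+-----------
Electronics | 1019.12   
Furniture   | 922.426667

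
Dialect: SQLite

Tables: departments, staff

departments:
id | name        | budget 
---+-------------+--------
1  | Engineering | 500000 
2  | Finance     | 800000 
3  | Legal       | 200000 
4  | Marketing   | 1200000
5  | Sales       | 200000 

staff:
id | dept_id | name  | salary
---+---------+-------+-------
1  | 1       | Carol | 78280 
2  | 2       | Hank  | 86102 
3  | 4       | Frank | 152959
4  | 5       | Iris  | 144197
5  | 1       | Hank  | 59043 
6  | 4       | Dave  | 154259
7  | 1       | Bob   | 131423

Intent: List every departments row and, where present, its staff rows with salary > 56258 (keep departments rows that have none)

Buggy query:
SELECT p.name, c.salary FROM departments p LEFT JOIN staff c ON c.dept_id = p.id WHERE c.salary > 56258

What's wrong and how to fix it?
Bug: Filtering c.salary in WHERE discards the NULL rows produced by LEFT JOIN, turning it into an inner join

Fix: Put 'c.salary > 56258' in the JOIN's ON clause instead of WHERE

Corrected query:
SELECT p.name, c.salary FROM departments p LEFT JOIN staff c ON c.dept_id = p.id AND c.salary > 56258

Result:
name        | salary
------------+-------
Engineering | 59043 
Engineering | 78280 
Engineering | 131423
Finance     | 86102 
Legal       | NULL  
Marketing   | 152959
Marketing   | 154259
Sales       | 144197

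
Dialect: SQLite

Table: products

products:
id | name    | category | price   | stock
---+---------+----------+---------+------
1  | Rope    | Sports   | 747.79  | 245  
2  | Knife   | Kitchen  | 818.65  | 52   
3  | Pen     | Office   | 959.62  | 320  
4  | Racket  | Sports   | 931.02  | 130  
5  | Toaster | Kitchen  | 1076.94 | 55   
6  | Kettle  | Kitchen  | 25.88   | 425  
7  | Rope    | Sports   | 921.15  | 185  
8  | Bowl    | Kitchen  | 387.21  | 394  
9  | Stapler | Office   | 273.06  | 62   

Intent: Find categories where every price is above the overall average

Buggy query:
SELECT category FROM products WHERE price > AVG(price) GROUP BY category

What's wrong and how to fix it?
Bug: WHERE evaluates per row before aggregation, so AVG() is unavailable

Fix: Compute the overall average in a scalar subquery and compare each group's MIN against it in HAVING

Corrected query:
SELECT category FROM products GROUP BY category HAVING MIN(price) > (SELECT AVG(price) FROM products)

Result:
category
--------
Sports  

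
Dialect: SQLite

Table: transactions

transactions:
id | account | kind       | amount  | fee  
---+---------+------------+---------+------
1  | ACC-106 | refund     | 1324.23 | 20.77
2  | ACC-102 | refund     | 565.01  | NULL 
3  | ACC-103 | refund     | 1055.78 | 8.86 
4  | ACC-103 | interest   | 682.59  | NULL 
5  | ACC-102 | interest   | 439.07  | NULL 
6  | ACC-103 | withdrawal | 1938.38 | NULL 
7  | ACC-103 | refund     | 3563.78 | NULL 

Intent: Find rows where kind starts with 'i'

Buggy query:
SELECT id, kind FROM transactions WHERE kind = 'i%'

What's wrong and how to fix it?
Bug: Wildcards only work with LIKE; '=' treats '%' as a literal character

Fix: Use LIKE for wildcard pattern matching

Corrected query:
SELECT id, kind FROM transactions WHERE kind LIKE 'i%'

Result:
id | kind    
---+---------
4  | interest
5  | interest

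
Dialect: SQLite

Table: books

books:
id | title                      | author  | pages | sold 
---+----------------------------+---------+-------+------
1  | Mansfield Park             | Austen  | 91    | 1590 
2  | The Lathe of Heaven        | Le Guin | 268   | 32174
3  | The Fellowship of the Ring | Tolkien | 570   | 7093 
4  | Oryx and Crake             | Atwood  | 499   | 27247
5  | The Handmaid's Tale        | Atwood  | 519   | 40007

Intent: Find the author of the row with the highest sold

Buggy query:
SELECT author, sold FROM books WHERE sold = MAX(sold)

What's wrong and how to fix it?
Bug: WHERE is evaluated per row; an aggregate over the whole table isn't defined there

Fix: Wrap MAX in a scalar subquery so WHERE compares against a single value

Corrected query:
SELECT author, sold FROM books WHERE sold = (SELECT MAX(sold) FROM books)

Result:
author | sold 
-------+------
Atwood | 40007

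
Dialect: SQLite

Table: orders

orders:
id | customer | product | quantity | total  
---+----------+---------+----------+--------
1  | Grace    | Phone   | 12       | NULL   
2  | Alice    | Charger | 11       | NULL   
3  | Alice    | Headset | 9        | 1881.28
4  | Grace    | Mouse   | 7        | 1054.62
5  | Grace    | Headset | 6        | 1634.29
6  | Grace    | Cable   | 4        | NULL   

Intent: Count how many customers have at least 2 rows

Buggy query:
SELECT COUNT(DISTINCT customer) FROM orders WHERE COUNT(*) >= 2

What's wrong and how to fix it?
Bug: COUNT(*) cannot appear in WHERE; the per-group count doesn't exist yet

Fix: Use a subquery that GROUPs and filters with HAVING, then count its rows

Corrected query:
SELECT COUNT(*) FROM (SELECT customer FROM orders GROUP BY customer HAVING COUNT(*) >= 2)

Result:
COUNT(*)
--------
2       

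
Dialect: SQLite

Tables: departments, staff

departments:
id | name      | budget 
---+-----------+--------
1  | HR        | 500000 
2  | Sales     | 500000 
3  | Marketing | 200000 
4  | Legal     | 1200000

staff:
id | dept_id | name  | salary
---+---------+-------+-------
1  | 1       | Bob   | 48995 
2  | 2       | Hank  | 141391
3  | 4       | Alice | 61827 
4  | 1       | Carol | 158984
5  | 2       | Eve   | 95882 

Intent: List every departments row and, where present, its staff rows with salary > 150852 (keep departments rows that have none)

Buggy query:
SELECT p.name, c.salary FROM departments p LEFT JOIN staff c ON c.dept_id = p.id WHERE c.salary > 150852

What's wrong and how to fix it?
Bug: A WHERE condition on the right-hand table after LEFT JOIN drops unmatched parents

Fix: Move the right-table condition into the ON clause so unmatched parents are kept

Corrected query:
SELECT p.name, c.salary FROM departments p LEFT JOIN staff c ON c.dept_id = p.id AND c.salary > 150852

Result:
name      | salary
----------+-------
HR        | 158984
Sales     | NULL  
Marketing | NULL  
Legal     | NULL  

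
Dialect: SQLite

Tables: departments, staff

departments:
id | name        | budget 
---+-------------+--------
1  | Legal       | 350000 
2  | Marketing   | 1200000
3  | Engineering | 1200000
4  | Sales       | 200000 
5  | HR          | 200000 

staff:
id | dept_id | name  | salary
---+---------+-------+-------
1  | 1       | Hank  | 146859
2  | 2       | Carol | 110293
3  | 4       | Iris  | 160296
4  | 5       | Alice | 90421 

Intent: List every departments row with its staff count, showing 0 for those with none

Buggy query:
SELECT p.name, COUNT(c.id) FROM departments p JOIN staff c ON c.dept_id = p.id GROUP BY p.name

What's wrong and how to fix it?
Bug: An inner join excludes parents with zero children

Fix: Use LEFT JOIN so parents without children still appear (COUNT(c.id) gives 0)

Corrected query:
SELECT p.name, COUNT(c.id) FROM departments p LEFT JOIN staff c ON c.dept_id = p.id GROUP BY p.name

Result:
name        | COUNT(c.id)
------------+------------
Engineering | 0          
HR          | 1          
Legal       | 1          
Marketing   | 1          
Sales       | 1          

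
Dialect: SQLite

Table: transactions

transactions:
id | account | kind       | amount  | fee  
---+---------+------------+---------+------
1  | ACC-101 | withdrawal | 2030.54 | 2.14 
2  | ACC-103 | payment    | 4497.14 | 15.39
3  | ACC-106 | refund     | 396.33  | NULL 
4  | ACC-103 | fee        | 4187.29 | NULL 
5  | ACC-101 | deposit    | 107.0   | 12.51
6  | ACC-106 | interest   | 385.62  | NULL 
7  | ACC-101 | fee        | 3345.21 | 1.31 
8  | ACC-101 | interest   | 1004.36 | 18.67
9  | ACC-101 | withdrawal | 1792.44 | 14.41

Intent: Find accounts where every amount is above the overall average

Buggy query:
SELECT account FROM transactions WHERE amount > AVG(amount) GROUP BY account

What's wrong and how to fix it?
Bug: AVG() is an aggregate; it can't sit directly in WHERE

Fix: Compute the overall average in a scalar subquery and compare each group's MIN against it in HAVING

Corrected query:
SELECT account FROM transactions GROUP BY account HAVING MIN(amount) > (SELECT AVG(amount) FROM transactions)

Result:
account
-------
ACC-103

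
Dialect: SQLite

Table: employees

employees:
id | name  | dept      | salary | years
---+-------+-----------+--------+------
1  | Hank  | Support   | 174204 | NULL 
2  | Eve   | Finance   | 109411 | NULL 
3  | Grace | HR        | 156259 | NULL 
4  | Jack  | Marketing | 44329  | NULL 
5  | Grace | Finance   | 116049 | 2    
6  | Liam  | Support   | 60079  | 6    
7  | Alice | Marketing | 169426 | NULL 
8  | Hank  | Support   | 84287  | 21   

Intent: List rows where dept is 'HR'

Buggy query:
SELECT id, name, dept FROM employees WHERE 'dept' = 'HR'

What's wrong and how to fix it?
Bug: 'dept' in single quotes is a string literal, not the column; the comparison is literal-vs-literal and never true

Fix: Remove the quotes around the column name (or use double quotes for an identifier)

Corrected query:
SELECT id, name, dept FROM employees WHERE dept = 'HR'

Result:
id | name  | dept
---+-------+-----
3  | Grace | HR  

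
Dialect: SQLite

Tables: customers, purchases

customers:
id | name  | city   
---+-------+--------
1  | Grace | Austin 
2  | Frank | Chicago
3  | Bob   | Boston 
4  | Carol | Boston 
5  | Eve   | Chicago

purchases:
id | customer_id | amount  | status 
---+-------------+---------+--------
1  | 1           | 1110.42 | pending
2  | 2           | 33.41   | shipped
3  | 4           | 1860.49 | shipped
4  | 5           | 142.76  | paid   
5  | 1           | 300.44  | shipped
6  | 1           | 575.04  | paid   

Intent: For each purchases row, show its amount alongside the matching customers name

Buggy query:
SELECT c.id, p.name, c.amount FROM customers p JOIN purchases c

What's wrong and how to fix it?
Bug: Missing join condition: each purchases row is matched to all customers rows instead of just its own

Fix: Add ON c.customer_id = p.id to the JOIN

Corrected query:
SELECT c.id, p.name, c.amount FROM customers p JOIN purchases c ON c.customer_id = p.id

Result:
id | name  | amount 
---+-------+--------
1  | Grace | 1110.42
2  | Frank | 33.41  
3  | Carol | 1860.49
4  | Eve   | 142.76 
5  | Grace | 300.44 
6  | Grace | 575.04 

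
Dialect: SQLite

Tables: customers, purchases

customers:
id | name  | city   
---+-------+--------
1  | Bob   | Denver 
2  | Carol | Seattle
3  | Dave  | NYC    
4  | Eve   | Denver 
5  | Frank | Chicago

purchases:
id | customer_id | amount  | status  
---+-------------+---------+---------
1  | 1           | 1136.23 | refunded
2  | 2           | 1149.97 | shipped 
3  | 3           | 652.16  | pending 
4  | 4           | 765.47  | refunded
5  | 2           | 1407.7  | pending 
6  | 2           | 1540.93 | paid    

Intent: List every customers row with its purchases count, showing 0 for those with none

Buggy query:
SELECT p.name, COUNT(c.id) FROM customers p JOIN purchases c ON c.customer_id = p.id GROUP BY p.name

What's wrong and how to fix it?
Bug: An inner join excludes parents with zero children

Fix: Switch to LEFT JOIN to retain unmatched parent rows

Corrected query:
SELECT p.name, COUNT(c.id) FROM customers p LEFT JOIN purchases c ON c.customer_id = p.id GROUP BY p.name

Result:
name  | COUNT(c.id)
------+------------
Bob   | 1          
Carol | 3          
Dave  | 1          
Eve   | 1          
Frank | 0          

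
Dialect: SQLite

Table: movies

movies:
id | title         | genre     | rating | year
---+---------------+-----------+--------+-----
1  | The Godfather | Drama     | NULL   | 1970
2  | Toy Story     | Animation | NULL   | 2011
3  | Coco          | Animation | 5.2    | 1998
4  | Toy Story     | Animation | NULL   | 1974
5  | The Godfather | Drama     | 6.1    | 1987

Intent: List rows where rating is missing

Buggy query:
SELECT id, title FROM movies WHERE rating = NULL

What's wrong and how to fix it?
Bug: '= NULL' is always unknown in SQL three-valued logic, so no rows match

Fix: Replace '= NULL' with 'IS NULL'

Corrected query:
SELECT id, title FROM movies WHERE rating IS NULL

Result:
id | title        
---+--------------
1  | The Godfather
2  | Toy Story    
4  | Toy Story    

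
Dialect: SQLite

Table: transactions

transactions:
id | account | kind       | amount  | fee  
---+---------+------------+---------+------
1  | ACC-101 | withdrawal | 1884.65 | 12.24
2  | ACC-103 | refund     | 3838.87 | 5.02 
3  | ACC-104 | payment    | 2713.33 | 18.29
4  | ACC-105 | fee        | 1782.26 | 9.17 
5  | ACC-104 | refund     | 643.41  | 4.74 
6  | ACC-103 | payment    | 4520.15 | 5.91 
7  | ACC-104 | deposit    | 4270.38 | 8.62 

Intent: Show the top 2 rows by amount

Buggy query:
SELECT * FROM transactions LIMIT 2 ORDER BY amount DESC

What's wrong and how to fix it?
Bug: ORDER BY cannot follow LIMIT; LIMIT is the final clause

Fix: Sort with ORDER BY, then apply LIMIT

Corrected query:
SELECT * FROM transactions ORDER BY amount DESC LIMIT 2

Result:
id | account | kind    | amount  | fee 
---+---------+---------+---------+-----
6  | ACC-103 | payment | 4520.15 | 5.91
7  | ACC-104 | deposit | 4270.38 | 8.62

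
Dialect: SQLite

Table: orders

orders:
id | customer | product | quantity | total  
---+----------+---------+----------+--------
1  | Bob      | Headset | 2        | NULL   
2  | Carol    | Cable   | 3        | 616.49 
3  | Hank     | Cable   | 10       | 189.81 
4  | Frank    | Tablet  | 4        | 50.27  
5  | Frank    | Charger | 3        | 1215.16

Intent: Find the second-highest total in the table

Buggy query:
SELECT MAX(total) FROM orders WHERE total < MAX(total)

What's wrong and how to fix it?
Bug: MAX(total) on the right of the comparison is an aggregate-in-WHERE error

Fix: Compute the overall MAX in a subquery, then take MAX of rows below it

Corrected query:
SELECT MAX(total) FROM orders WHERE total < (SELECT MAX(total) FROM orders)

Result:
MAX(total)
----------
616.49    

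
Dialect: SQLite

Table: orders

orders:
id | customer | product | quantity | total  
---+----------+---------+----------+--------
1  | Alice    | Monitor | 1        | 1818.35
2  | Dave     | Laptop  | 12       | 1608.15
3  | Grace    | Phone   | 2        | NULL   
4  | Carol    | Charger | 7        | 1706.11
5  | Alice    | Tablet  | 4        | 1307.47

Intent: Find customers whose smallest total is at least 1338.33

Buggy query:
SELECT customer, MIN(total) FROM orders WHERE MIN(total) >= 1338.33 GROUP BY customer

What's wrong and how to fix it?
Bug: Aggregates like MIN are computed per group after WHERE runs

Fix: Replace WHERE with HAVING after the GROUP BY

Corrected query:
SELECT customer, MIN(total) FROM orders GROUP BY customer HAVING MIN(total) >= 1338.33

Result:
customer | MIN(total)
---------+-----------
Carol    | 1706.11   
Dave     | 1608.15   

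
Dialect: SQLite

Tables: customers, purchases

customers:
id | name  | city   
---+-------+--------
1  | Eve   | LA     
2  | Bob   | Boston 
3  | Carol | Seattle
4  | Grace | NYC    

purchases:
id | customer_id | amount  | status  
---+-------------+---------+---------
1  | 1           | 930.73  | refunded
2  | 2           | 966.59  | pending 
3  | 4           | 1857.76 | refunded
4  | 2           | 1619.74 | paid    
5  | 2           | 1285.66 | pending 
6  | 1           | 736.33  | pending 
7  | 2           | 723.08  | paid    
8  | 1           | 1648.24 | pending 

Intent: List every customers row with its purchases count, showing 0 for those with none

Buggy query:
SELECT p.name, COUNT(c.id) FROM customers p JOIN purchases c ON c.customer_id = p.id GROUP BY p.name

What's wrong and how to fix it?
Bug: An inner join excludes parents with zero children

Fix: Switch to LEFT JOIN to retain unmatched parent rows

Corrected query:
SELECT p.name, COUNT(c.id) FROM customers p LEFT JOIN purchases c ON c.customer_id = p.id GROUP BY p.name

Result:
name  | COUNT(c.id)
------+------------
Bob   | 4          
Carol | 0          
Eve   | 3          
Grace | 1          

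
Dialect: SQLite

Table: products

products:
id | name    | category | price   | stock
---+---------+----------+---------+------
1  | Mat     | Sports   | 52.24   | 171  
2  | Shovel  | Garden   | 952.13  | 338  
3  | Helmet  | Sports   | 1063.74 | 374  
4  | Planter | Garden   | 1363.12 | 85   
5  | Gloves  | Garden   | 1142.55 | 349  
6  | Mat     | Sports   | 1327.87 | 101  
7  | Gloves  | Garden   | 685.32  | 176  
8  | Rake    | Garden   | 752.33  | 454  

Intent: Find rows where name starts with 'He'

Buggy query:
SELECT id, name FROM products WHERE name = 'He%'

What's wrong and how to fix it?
Bug: '=' compares the literal string including the % character; pattern matching needs LIKE

Fix: Use LIKE for wildcard pattern matching

Corrected query:
SELECT id, name FROM products WHERE name LIKE 'He%'

Result:
id | name  
---+-------
3  | Helmet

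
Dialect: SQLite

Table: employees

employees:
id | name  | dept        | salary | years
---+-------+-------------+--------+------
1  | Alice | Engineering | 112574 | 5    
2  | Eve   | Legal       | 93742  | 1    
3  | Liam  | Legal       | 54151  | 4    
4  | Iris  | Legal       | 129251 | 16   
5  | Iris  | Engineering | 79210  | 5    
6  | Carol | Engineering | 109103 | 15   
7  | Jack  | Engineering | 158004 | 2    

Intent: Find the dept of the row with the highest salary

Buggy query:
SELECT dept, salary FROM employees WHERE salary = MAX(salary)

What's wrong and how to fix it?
Bug: MAX(salary) is an aggregate and cannot be used directly in WHERE

Fix: Wrap MAX in a scalar subquery so WHERE compares against a single value

Corrected query:
SELECT dept, salary FROM employees WHERE salary = (SELECT MAX(salary) FROM employees)

Result:
dept        | salary
------------+-------
Engineering | 158004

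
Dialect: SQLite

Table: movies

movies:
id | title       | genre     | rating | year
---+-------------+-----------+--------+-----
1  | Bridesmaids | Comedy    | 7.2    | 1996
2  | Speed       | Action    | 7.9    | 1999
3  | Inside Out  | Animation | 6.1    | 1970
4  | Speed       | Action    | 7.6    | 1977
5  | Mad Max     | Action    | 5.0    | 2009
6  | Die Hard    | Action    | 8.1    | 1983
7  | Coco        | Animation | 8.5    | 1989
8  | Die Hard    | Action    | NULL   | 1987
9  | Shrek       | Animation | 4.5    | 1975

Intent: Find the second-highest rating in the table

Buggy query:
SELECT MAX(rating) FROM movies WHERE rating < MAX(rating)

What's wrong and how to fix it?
Bug: MAX(rating) on the right of the comparison is an aggregate-in-WHERE error

Fix: Put the inner MAX in a scalar subquery

Corrected query:
SELECT MAX(rating) FROM movies WHERE rating < (SELECT MAX(rating) FROM movies)

Result:
MAX(rating)
-----------
8.1        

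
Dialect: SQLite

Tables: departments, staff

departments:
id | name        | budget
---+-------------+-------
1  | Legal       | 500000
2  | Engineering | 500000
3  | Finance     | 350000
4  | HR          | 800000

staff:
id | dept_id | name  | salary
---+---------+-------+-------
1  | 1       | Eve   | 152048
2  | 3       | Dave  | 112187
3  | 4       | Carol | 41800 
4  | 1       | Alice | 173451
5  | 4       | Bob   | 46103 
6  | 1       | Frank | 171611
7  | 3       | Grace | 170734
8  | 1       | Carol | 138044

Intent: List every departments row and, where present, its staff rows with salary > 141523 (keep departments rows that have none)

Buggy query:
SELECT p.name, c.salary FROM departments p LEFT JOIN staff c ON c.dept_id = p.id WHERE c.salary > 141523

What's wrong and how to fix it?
Bug: Filtering c.salary in WHERE discards the NULL rows produced by LEFT JOIN, turning it into an inner join

Fix: Put 'c.salary > 141523' in the JOIN's ON clause instead of WHERE

Corrected query:
SELECT p.name, c.salary FROM departments p LEFT JOIN staff c ON c.dept_id = p.id AND c.salary > 141523

Result:
name        | salary
------------+-------
Legal       | 152048
Legal       | 171611
Legal       | 173451
Engineering | NULL  
Finance     | 170734
HR          | NULL  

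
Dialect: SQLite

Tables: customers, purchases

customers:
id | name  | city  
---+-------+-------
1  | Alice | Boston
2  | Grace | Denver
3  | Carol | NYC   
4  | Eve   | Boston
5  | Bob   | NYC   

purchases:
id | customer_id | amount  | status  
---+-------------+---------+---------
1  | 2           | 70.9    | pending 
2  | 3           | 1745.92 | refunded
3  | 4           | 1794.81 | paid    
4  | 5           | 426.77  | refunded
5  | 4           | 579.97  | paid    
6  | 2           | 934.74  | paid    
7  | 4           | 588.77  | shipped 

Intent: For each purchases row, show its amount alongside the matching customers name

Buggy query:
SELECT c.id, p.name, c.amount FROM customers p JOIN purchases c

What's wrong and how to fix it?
Bug: JOIN with no ON clause produces a cartesian product; every purchases row pairs with every customers row

Fix: Add ON c.customer_id = p.id to the JOIN

Corrected query:
SELECT c.id, p.name, c.amount FROM customers p JOIN purchases c ON c.customer_id = p.id

Result:
id | name  | amount 
---+-------+--------
1  | Grace | 70.9   
2  | Carol | 1745.92
3  | Eve   | 1794.81
4  | Bob   | 426.77 
5  | Eve   | 579.97 
6  | Grace | 934.74 
7  | Eve   | 588.77 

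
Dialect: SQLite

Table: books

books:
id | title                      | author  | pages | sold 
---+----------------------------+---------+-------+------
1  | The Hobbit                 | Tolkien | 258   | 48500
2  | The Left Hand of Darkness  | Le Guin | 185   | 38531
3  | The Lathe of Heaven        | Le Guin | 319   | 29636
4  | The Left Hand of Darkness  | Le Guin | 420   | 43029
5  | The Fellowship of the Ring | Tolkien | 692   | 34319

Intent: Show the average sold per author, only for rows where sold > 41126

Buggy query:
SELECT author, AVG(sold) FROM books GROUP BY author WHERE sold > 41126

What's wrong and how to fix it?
Bug: Row-level WHERE must come before GROUP BY in the clause order

Fix: Move the WHERE clause before GROUP BY

Corrected query:
SELECT author, AVG(sold) FROM books WHERE sold > 41126 GROUP BY author

Result:
author  | AVG(sold)
--------+----------
Le Guin | 43029    
Tolkien | 48500    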